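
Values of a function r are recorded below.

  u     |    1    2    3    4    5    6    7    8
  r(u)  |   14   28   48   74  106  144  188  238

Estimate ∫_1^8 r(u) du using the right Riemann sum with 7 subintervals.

826

Δu = 1.
Sum = 1·[28 + 48 + 74 + 106 + 144 + 188 + 238] = 826.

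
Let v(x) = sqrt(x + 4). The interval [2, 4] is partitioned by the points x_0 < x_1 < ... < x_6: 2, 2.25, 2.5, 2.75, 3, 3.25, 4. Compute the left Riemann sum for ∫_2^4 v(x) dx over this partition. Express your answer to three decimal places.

Subinterval widths: 0.25, 0.25, 0.25, 0.25, 0.25, 0.75.
Left endpoints: 2, 2.25, 2.5, 2.75, 3, 3.25.
v(2) ≈ 2.449, v(2.25) ≈ 2.500, v(2.5) ≈ 2.550, v(2.75) ≈ 2.598, v(3) ≈ 2.646, v(3.25) ≈ 2.693.
Sum = Σ Δx_i · v(x_i).
Sum ≈ 5.205.

5.205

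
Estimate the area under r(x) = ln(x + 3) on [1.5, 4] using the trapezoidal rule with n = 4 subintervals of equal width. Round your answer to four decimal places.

Δx = (4 − 1.5)/4 = 0.625.
r(1.5) ≈ 1.5041, r(2.125) ≈ 1.6341, r(2.75) ≈ 1.7492, r(3.375) ≈ 1.8524, r(4) ≈ 1.9459.
T_4 = (Δx/2)·[r(x_0) + 2r(x_1) + 2r(x_2) + 2r(x_3) + r(x_4)].
Sum ≈ 4.3504.

4.3504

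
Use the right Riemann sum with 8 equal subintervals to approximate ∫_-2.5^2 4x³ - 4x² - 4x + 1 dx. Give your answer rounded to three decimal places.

Δx = (2 − (-2.5))/8 = 0.5625.
Right endpoints: -1.9375, -1.375, -0.8125, -0.25, 0.3125, 0.875, 1.4375, 2.
f(-1.9375) = -36207/1024, f(-1.375) = -11.4609375, f(-0.8125) = -549/1024, f(-0.25) = 1.6875, f(0.3125) = -531/1024, f(0.875) = -2.8828125, f(1.4375) = -1161/1024, f(2) = 9.
Sum = Δx · [f(-1.9375) + f(-1.375) + f(-0.8125) + ...].
Sum ≈ -23.177.

-23.177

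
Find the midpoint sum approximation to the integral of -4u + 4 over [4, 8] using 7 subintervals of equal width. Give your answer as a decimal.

-80

Δu = (8 − 4)/7 = 4/7.
Midpoints: 30/7, 34/7, 38/7, 6, 46/7, 50/7, 54/7.
f(30/7) = -92/7, f(34/7) = -108/7, f(38/7) = -124/7, f(6) = -20, f(46/7) = -156/7, f(50/7) = -172/7, f(54/7) = -188/7.
Sum = Δu · [f(30/7) + f(34/7) + f(38/7) + ...].
Sum = -80.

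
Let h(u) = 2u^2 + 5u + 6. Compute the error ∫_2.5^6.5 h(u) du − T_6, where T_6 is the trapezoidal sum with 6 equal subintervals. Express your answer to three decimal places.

Exact integral: ∫_2.5^6.5 h(u) du ≈ 286.66667.
T_6 ≈ 287.25926.
Error ≈ 286.66667 − 287.25926 ≈ -0.593.

-0.593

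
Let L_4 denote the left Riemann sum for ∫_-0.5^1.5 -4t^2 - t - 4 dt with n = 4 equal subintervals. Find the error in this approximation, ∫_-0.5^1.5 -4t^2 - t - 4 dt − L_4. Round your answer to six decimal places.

-2.166667

Exact integral: ∫_-0.5^1.5 f(t) dt ≈ -13.66666667.
L_4 = -11.5.
Error ≈ -13.66666667 − (-11.5) ≈ -2.166667.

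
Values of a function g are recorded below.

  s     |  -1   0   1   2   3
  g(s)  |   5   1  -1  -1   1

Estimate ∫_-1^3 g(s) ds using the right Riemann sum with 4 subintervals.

Δs = 1.
Sum = 1·[1 + (-1) + (-1) + 1] = 0.

0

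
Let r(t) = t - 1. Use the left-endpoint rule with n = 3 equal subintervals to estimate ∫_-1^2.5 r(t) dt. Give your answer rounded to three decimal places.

Δt = (2.5 − (-1))/3 = 7/6.
Left endpoints: -1, 1/6, 4/3.
r(-1) = -2, r(1/6) = -5/6, r(4/3) = 1/3.
Sum = Δt · [r(-1) + r(1/6) + r(4/3)].
Sum ≈ -2.917.

-2.917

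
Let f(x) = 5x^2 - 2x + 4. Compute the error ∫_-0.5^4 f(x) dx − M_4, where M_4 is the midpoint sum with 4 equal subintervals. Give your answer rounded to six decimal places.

Exact integral: ∫_-0.5^4 f(x) dx = 109.125.
M_4 ≈ 106.75195312.
Error ≈ 109.125 − 106.75195312 ≈ 2.373047.

2.373047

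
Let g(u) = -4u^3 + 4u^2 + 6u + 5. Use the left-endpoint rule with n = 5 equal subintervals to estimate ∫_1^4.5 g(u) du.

Δu = (4.5 − 1)/5 = 0.7.
Left endpoints: 1, 1.7, 2.4, 3.1, 3.8.
g(1) = 11, g(1.7) = 7.108, g(2.4) = -12.856, g(3.1) = -57.124, g(3.8) = -133.928.
Sum = Δu · [g(1) + g(1.7) + g(2.4) + g(3.1) + g(3.8)].
Sum = -130.06.

-130.06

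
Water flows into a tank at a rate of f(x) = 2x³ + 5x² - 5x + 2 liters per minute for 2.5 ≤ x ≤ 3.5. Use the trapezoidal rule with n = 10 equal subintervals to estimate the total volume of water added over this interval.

87.955

Δx = (3.5 − 2.5)/10 = 0.1.
f(2.5) = 52, f(2.6) = 57.952, f(2.7) = 64.316, f(2.8) = 71.104, f(2.9) = 78.328, f(3) = 86, f(3.1) = 94.132, f(3.2) = 102.736, f(3.3) = 111.824, f(3.4) = 121.408, f(3.5) = 131.5.
T_10 = (Δx/2)·[f(x_0) + 2f(x_1) + ... + 2f(x_{9}) + f(x_10)].
Sum = 87.955.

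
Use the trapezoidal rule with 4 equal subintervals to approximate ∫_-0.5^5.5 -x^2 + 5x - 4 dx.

Δx = (5.5 − (-0.5))/4 = 1.5.
f(-0.5) = -6.75, f(1) = 0, f(2.5) = 2.25, f(4) = 0, f(5.5) = -6.75.
T_4 = (Δx/2)·[f(x_0) + 2f(x_1) + 2f(x_2) + 2f(x_3) + f(x_4)].
Sum = -6.75.

-6.75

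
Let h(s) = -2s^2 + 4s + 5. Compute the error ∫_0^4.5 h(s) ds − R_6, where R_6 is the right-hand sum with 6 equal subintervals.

9.28125

Exact integral: ∫_0^4.5 h(s) ds = 2.25.
R_6 = -7.03125.
Error = 2.25 − (-7.03125) = 9.28125.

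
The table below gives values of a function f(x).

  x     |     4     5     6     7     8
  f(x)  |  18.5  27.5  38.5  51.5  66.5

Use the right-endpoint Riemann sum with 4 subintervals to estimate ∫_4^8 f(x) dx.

Δx = 1.
Sum = 1·[27.5 + 38.5 + 51.5 + 66.5] = 184.

184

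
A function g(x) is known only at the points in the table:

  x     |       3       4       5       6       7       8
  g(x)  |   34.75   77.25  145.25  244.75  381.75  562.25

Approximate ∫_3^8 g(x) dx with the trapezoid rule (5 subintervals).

Δx = 1.
T_5 = (1/2)·[34.75 + 2·77.25 + 2·145.25 + 2·244.75 + 2·381.75 + 562.25] = 1147.5.

1147.5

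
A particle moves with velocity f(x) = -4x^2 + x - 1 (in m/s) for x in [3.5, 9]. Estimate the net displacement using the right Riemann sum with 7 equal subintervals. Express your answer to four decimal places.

Δx = (9 − 3.5)/7 = 11/14.
Right endpoints: 30/7, 71/14, 41/7, 93/14, 52/7, 115/14, 9.
f(30/7) = -3439/49, f(71/14) = -9683/98, f(41/7) = -6486/49, f(93/14) = -16745/98, f(52/7) = -10501/49, f(115/14) = -25743/98, f(9) = -316.
Sum = Δx · [f(30/7) + f(71/14) + f(41/7) + ...].
Sum ≈ -994.0969.

-994.0969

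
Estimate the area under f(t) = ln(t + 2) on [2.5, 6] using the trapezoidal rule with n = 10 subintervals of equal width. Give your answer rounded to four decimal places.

6.3662

Δt = (6 − 2.5)/10 = 0.35.
f(2.5) ≈ 1.5041, f(2.85) ≈ 1.5790, f(3.2) ≈ 1.6487, f(3.55) ≈ 1.7138, f(3.9) ≈ 1.7750, f(4.25) ≈ 1.8326, f(4.6) ≈ 1.8871, f(4.95) ≈ 1.9387, f(5.3) ≈ 1.9879, f(5.65) ≈ 2.0347, f(6) ≈ 2.0794.
T_10 = (Δt/2)·[f(t_0) + 2f(t_1) + ... + 2f(t_{9}) + f(t_10)].
Sum ≈ 6.3662.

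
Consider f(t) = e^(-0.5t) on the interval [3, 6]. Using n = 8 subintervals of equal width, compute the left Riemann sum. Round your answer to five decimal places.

0.38020

Δt = (6 − 3)/8 = 0.375.
Left endpoints: 3, 3.375, 3.75, 4.125, 4.5, 4.875, 5.25, 5.625.
f(3) ≈ 0.22313, f(3.375) ≈ 0.18498, f(3.75) ≈ 0.15335, f(4.125) ≈ 0.12714, f(4.5) ≈ 0.10540, f(4.875) ≈ 0.08738, f(5.25) ≈ 0.07244, f(5.625) ≈ 0.06005.
Sum = Δt · [f(3) + f(3.375) + f(3.75) + ...].
Sum ≈ 0.38020.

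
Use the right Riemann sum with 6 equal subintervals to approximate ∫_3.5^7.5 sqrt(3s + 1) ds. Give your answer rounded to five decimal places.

17.12994

Δs = (7.5 − 3.5)/6 = 2/3.
Right endpoints: 25/6, 29/6, 5.5, 37/6, 41/6, 7.5.
f(25/6) ≈ 3.67423, f(29/6) ≈ 3.93700, f(5.5) ≈ 4.18330, f(37/6) ≈ 4.41588, f(41/6) ≈ 4.63681, f(7.5) ≈ 4.84768.
Sum = Δs · [f(25/6) + f(29/6) + f(5.5) + ...].
Sum ≈ 17.12994.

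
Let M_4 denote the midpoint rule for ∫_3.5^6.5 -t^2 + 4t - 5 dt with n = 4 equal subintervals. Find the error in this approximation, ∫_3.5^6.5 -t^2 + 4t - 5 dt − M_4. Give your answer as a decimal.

-0.140625

Exact integral: ∫_3.5^6.5 f(t) dt = -32.25.
M_4 = -32.109375.
Error = -32.25 − (-32.109375) = -0.140625.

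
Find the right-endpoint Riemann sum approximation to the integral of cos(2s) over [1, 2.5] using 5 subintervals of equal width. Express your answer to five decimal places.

Δs = (2.5 − 1)/5 = 0.3.
Right endpoints: 1.3, 1.6, 1.9, 2.2, 2.5.
f(1.3) ≈ -0.85689, f(1.6) ≈ -0.99829, f(1.9) ≈ -0.79097, f(2.2) ≈ -0.30733, f(2.5) ≈ 0.28366.
Sum = Δs · [f(1.3) + f(1.6) + f(1.9) + f(2.2) + f(2.5)].
Sum ≈ -0.80095.

-0.80095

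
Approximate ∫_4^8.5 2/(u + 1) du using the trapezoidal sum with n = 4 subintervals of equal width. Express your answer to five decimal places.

1.28977

Δu = (8.5 − 4)/4 = 1.125.
f(4) = 0.4, f(5.125) = 16/49, f(6.25) = 8/29, f(7.375) = 16/67, f(8.5) = 4/19.
T_4 = (Δu/2)·[f(u_0) + 2f(u_1) + 2f(u_2) + 2f(u_3) + f(u_4)].
Sum ≈ 1.28977.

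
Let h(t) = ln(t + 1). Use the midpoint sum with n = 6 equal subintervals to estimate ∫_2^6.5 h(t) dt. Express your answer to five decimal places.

7.32060

Δt = (6.5 − 2)/6 = 0.75.
Midpoints: 2.375, 3.125, 3.875, 4.625, 5.375, 6.125.
h(2.375) ≈ 1.21640, h(3.125) ≈ 1.41707, h(3.875) ≈ 1.58412, h(4.625) ≈ 1.72722, h(5.375) ≈ 1.85238, h(6.125) ≈ 1.96361.
Sum = Δt · [h(2.375) + h(3.125) + h(3.875) + ...].
Sum ≈ 7.32060.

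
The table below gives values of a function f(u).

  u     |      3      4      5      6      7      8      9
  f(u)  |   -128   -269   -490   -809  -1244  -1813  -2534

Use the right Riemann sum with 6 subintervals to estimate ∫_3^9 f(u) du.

-7159

Δu = 1.
Sum = 1·[(-269) + (-490) + (-809) + (-1244) + (-1813) + (-2534)] = -7159.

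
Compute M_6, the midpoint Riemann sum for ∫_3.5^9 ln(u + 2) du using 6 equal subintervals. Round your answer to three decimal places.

11.504

Δu = (9 − 3.5)/6 = 11/12.
Midpoints: 95/24, 4.875, 139/24, 161/24, 7.625, 205/24.
f(95/24) ≈ 1.785, f(4.875) ≈ 1.928, f(139/24) ≈ 2.053, f(161/24) ≈ 2.164, f(7.625) ≈ 2.264, f(205/24) ≈ 2.355.
Sum = Δu · [f(95/24) + f(4.875) + f(139/24) + ...].
Sum ≈ 11.504.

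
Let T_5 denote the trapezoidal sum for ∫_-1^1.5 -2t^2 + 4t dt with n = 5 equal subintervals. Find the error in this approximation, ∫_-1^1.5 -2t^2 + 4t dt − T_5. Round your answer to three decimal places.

Exact integral: ∫_-1^1.5 f(t) dt ≈ -0.41667.
T_5 = -0.625.
Error ≈ -0.41667 − (-0.625) ≈ 0.208.

0.208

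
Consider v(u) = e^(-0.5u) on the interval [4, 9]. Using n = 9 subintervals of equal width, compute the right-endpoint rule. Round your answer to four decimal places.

Δu = (9 − 4)/9 = 5/9.
Right endpoints: 41/9, 46/9, 17/3, 56/9, 61/9, 22/3, 71/9, 76/9, 9.
v(41/9) ≈ 0.1025, v(46/9) ≈ 0.0776, v(17/3) ≈ 0.0588, v(56/9) ≈ 0.0446, v(61/9) ≈ 0.0337, v(22/3) ≈ 0.0256, v(71/9) ≈ 0.0194, v(76/9) ≈ 0.0147, v(9) ≈ 0.0111.
Sum = Δu · [v(41/9) + v(46/9) + v(17/3) + ...].
Sum ≈ 0.2155.

0.2155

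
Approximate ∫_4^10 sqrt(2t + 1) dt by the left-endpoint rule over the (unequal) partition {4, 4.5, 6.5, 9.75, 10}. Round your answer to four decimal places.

21.1169

Subinterval widths: 0.5, 2, 3.25, 0.25.
Left endpoints: 4, 4.5, 6.5, 9.75.
f(4) ≈ 3.0000, f(4.5) ≈ 3.1623, f(6.5) ≈ 3.7417, f(9.75) ≈ 4.5277.
Sum = Σ Δt_i · f(t_i).
Sum ≈ 21.1169.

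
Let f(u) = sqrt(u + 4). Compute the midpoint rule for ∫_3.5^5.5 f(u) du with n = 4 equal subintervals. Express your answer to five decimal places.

Δu = (5.5 − 3.5)/4 = 0.5.
Midpoints: 3.75, 4.25, 4.75, 5.25.
f(3.75) ≈ 2.78388, f(4.25) ≈ 2.87228, f(4.75) ≈ 2.95804, f(5.25) ≈ 3.04138.
Sum = Δu · [f(3.75) + f(4.25) + f(4.75) + f(5.25)].
Sum ≈ 5.82779.

5.82779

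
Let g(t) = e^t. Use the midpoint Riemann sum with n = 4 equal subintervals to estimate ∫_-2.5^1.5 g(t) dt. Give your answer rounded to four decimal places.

4.2215

Δt = (1.5 − (-2.5))/4 = 1.
Midpoints: -2, -1, 0, 1.
g(-2) ≈ 0.1353, g(-1) ≈ 0.3679, g(0) ≈ 1.0000, g(1) ≈ 2.7183.
Sum = Δt · [g(-2) + g(-1) + g(0) + g(1)].
Sum ≈ 4.2215.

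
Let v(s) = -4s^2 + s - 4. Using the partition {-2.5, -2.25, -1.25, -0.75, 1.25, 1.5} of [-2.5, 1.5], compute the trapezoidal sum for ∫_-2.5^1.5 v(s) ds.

-49.4375

Subinterval widths: 0.25, 1, 0.5, 2, 0.25.
v(-2.5) = -31.5, v(-2.25) = -26.5, v(-1.25) = -11.5, v(-0.75) = -7, v(1.25) = -9, v(1.5) = -11.5.
On each subinterval the trapezoid contributes (Δs_i/2)·[v(s_{i-1}) + v(s_i)].
Sum = -49.4375.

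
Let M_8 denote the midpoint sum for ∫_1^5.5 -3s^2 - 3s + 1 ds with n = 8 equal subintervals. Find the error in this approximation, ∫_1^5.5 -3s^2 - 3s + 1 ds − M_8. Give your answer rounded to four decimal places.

-0.3560

Exact integral: ∫_1^5.5 f(s) ds = -204.75.
M_8 ≈ -204.394043.
Error ≈ -204.75 − (-204.394043) ≈ -0.3560.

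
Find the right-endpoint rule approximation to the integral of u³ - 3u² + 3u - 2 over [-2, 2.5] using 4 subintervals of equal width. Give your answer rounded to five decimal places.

-8.53418

Δu = (2.5 − (-2))/4 = 1.125.
Right endpoints: -0.875, 0.25, 1.375, 2.5.
f(-0.875) = -3887/512, f(0.25) = -1.421875, f(1.375) = -485/512, f(2.5) = 2.375.
Sum = Δu · [f(-0.875) + f(0.25) + f(1.375) + f(2.5)].
Sum ≈ -8.53418.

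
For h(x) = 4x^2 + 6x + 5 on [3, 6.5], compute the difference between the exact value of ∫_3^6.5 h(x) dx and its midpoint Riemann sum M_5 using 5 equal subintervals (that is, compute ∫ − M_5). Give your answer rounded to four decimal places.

0.5717

Exact integral: ∫_3^6.5 h(x) dx ≈ 447.416667.
M_5 = 446.845.
Error ≈ 447.416667 − 446.845 ≈ 0.5717.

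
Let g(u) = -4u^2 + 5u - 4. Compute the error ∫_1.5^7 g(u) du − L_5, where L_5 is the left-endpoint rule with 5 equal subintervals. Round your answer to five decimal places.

Exact integral: ∫_1.5^7 g(u) du ≈ -357.9583333.
L_5 = -274.67.
Error ≈ -357.9583333 − (-274.67) ≈ -83.28833.

-83.28833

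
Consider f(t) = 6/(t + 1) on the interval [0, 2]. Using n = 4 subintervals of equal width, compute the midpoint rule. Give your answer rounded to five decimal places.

6.53853

Δt = (2 − 0)/4 = 0.5.
Midpoints: 0.25, 0.75, 1.25, 1.75.
f(0.25) = 4.8, f(0.75) = 24/7, f(1.25) = 8/3, f(1.75) = 24/11.
Sum = Δt · [f(0.25) + f(0.75) + f(1.25) + f(1.75)].
Sum ≈ 6.53853.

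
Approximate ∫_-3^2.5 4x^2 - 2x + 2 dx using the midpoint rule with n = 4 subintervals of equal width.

Δx = (2.5 − (-3))/4 = 1.375.
Midpoints: -2.3125, -0.9375, 0.4375, 1.8125.
f(-2.3125) = 28.015625, f(-0.9375) = 7.390625, f(0.4375) = 1.890625, f(1.8125) = 11.515625.
Sum = Δx · [f(-2.3125) + f(-0.9375) + f(0.4375) + f(1.8125)].
Sum = 67.1171875.

67.1171875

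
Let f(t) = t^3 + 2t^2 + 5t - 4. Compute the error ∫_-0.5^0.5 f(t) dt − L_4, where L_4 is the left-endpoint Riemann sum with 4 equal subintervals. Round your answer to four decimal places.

0.6354

Exact integral: ∫_-0.5^0.5 f(t) dt ≈ -3.833333.
L_4 = -4.46875.
Error ≈ -3.833333 − (-4.46875) ≈ 0.6354.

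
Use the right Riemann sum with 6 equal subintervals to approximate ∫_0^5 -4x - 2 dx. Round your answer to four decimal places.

-68.3333

Δx = (5 − 0)/6 = 5/6.
Right endpoints: 5/6, 5/3, 2.5, 10/3, 25/6, 5.
f(5/6) = -16/3, f(5/3) = -26/3, f(2.5) = -12, f(10/3) = -46/3, f(25/6) = -56/3, f(5) = -22.
Sum = Δx · [f(5/6) + f(5/3) + f(2.5) + ...].
Sum ≈ -68.3333.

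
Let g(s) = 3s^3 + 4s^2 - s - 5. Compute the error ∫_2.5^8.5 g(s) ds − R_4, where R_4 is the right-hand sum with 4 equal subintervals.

-1660.5

Exact integral: ∫_2.5^8.5 g(s) ds = 4620.75.
R_4 = 6281.25.
Error = 4620.75 − 6281.25 = -1660.5.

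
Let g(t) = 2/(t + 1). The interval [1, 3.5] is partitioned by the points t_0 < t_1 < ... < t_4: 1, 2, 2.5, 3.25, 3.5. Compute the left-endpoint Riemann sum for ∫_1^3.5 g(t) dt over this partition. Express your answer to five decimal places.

Subinterval widths: 1, 0.5, 0.75, 0.25.
Left endpoints: 1, 2, 2.5, 3.25.
g(1) = 1, g(2) = 2/3, g(2.5) = 4/7, g(3.25) = 8/17.
Sum = Σ Δt_i · g(t_i).
Sum ≈ 1.87955.

1.87955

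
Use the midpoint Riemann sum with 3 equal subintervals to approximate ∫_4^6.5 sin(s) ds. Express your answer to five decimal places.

-1.67838

Δs = (6.5 − 4)/3 = 5/6.
Midpoints: 53/12, 5.25, 73/12.
f(53/12) ≈ -0.95659, f(5.25) ≈ -0.85893, f(73/12) ≈ -0.19852.
Sum = Δs · [f(53/12) + f(5.25) + f(73/12)].
Sum ≈ -1.67838.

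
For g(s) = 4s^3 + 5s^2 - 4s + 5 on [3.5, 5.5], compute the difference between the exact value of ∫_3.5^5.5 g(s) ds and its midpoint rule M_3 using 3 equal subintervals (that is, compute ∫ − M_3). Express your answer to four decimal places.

Exact integral: ∫_3.5^5.5 g(s) ds ≈ 944.833333.
M_3 ≈ 940.462963.
Error ≈ 944.833333 − 940.462963 ≈ 4.3704.

4.3704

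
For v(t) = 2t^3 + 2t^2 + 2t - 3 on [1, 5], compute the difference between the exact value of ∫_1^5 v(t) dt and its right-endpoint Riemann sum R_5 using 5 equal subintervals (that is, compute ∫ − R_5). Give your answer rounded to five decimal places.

-130.13333

Exact integral: ∫_1^5 v(t) dt ≈ 406.6666667.
R_5 = 536.8.
Error ≈ 406.6666667 − 536.8 ≈ -130.13333.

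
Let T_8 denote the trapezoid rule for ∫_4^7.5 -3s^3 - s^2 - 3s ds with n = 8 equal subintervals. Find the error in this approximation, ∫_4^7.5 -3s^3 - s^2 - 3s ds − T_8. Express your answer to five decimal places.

5.88973

Exact integral: ∫_4^7.5 f(s) ds ≈ -2360.7135417.
T_8 ≈ -2366.6032715.
Error ≈ -2360.7135417 − (-2366.6032715) ≈ 5.88973.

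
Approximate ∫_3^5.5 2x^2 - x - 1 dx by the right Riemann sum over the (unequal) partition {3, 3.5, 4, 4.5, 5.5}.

95

Subinterval widths: 0.5, 0.5, 0.5, 1.
Right endpoints: 3.5, 4, 4.5, 5.5.
f(3.5) = 20, f(4) = 27, f(4.5) = 35, f(5.5) = 54.
Sum = Σ Δx_i · f(x_i).
Sum = 95.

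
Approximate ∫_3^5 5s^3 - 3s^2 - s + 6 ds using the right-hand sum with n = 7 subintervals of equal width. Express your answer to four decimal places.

Δs = (5 − 3)/7 = 2/7.
Right endpoints: 23/7, 25/7, 27/7, 29/7, 31/7, 33/7, 5.
f(23/7) = 50657/343, f(25/7) = 65833/343, f(27/7) = 83841/343, f(29/7) = 104921/343, f(31/7) = 129313/343, f(33/7) = 157257/343, f(5) = 551.
Sum = Δs · [f(23/7) + f(25/7) + f(27/7) + ...].
Sum ≈ 650.4082.

650.4082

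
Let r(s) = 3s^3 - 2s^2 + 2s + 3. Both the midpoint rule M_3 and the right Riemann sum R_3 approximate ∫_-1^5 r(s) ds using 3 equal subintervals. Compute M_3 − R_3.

M_3 = 394.
R_3 = 832.
M_3 − R_3 = -438.

-438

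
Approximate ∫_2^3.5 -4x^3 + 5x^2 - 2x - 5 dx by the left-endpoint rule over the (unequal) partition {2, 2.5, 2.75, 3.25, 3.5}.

-72.75

Subinterval widths: 0.5, 0.25, 0.5, 0.25.
Left endpoints: 2, 2.5, 2.75, 3.25.
f(2) = -21, f(2.5) = -41.25, f(2.75) = -55.875, f(3.25) = -96.
Sum = Σ Δx_i · f(x_i).
Sum = -72.75.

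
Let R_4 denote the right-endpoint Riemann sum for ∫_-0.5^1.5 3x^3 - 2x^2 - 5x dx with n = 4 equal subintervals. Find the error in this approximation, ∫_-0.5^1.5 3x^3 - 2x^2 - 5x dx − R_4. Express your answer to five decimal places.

0.66667

Exact integral: ∫_-0.5^1.5 f(x) dx ≈ -3.5833333.
R_4 = -4.25.
Error ≈ -3.5833333 − (-4.25) ≈ 0.66667.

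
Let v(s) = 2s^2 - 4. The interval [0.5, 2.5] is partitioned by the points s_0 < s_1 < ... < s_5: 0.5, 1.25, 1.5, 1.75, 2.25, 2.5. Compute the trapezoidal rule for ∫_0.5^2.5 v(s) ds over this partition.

2.53125

Subinterval widths: 0.75, 0.25, 0.25, 0.5, 0.25.
v(0.5) = -3.5, v(1.25) = -0.875, v(1.5) = 0.5, v(1.75) = 2.125, v(2.25) = 6.125, v(2.5) = 8.5.
On each subinterval the trapezoid contributes (Δs_i/2)·[v(s_{i-1}) + v(s_i)].
Sum = 2.53125.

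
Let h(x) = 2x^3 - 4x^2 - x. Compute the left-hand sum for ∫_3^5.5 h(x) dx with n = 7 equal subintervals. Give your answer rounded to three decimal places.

187.564

Δx = (5.5 − 3)/7 = 5/14.
Left endpoints: 3, 47/14, 26/7, 57/14, 31/7, 67/14, 36/7.
h(3) = 15, h(47/14) = 37365/1372, h(26/7) = 14950/343, h(57/14) = 88635/1372, h(31/7) = 31155/343, h(67/14) = 168505/1372, h(36/7) = 55260/343.
Sum = Δx · [h(3) + h(47/14) + h(26/7) + ...].
Sum ≈ 187.564.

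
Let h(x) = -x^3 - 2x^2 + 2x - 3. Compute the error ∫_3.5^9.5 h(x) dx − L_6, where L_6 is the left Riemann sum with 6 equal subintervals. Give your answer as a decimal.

Exact integral: ∫_3.5^9.5 h(x) dx = -2481.75.
L_6 = -2024.
Error = -2481.75 − (-2024) = -457.75.

-457.75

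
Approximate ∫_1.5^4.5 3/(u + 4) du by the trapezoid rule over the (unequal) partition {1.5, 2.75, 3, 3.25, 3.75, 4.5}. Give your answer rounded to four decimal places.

Subinterval widths: 1.25, 0.25, 0.25, 0.5, 0.75.
f(1.5) = 6/11, f(2.75) = 4/9, f(3) = 3/7, f(3.25) = 12/29, f(3.75) = 12/31, f(4.5) = 6/17.
On each subinterval the trapezoid contributes (Δu_i/2)·[f(u_{i-1}) + f(u_i)].
Sum ≈ 1.3108.

1.3108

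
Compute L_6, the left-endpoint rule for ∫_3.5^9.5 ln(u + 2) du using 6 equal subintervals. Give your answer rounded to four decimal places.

12.3342

Δu = (9.5 − 3.5)/6 = 1.
Left endpoints: 3.5, 4.5, 5.5, 6.5, 7.5, 8.5.
f(3.5) ≈ 1.7047, f(4.5) ≈ 1.8718, f(5.5) ≈ 2.0149, f(6.5) ≈ 2.1401, f(7.5) ≈ 2.2513, f(8.5) ≈ 2.3514.
Sum = Δu · [f(3.5) + f(4.5) + f(5.5) + ...].
Sum ≈ 12.3342.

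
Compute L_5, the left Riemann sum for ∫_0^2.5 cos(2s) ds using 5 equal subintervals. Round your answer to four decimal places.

Δs = (2.5 − 0)/5 = 0.5.
Left endpoints: 0, 0.5, 1, 1.5, 2.
f(0) ≈ 1.0000, f(0.5) ≈ 0.5403, f(1) ≈ -0.4161, f(1.5) ≈ -0.9900, f(2) ≈ -0.6536.
Sum = Δs · [f(0) + f(0.5) + f(1) + f(1.5) + f(2)].
Sum ≈ -0.2597.

-0.2597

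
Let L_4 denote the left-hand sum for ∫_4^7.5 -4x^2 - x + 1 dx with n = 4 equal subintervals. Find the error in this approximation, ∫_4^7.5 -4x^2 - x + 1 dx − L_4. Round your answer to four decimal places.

Exact integral: ∫_4^7.5 f(x) dx ≈ -493.791667.
L_4 = -423.609375.
Error ≈ -493.791667 − (-423.609375) ≈ -70.1823.

-70.1823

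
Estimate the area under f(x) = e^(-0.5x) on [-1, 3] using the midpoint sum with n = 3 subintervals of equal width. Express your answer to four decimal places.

Δx = (3 − (-1))/3 = 4/3.
Midpoints: -1/3, 1, 7/3.
f(-1/3) ≈ 1.1814, f(1) ≈ 0.6065, f(7/3) ≈ 0.3114.
Sum = Δx · [f(-1/3) + f(1) + f(7/3)].
Sum ≈ 2.7991.

2.7991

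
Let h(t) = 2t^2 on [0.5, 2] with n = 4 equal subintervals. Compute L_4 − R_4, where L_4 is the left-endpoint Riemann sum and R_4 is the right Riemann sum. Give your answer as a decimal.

-2.8125

L_4 = 3.9140625.
R_4 = 6.7265625.
L_4 − R_4 = -2.8125.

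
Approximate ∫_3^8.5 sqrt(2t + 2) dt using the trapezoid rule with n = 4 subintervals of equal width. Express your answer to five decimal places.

20.04440

Δt = (8.5 − 3)/4 = 1.375.
f(3) ≈ 2.82843, f(4.375) ≈ 3.27872, f(5.75) ≈ 3.67423, f(7.125) ≈ 4.03113, f(8.5) ≈ 4.35890.
T_4 = (Δt/2)·[f(t_0) + 2f(t_1) + 2f(t_2) + 2f(t_3) + f(t_4)].
Sum ≈ 20.04440.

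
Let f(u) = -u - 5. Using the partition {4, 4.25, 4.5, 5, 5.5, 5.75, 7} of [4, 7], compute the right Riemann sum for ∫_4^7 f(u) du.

Subinterval widths: 0.25, 0.25, 0.5, 0.5, 0.25, 1.25.
Right endpoints: 4.25, 4.5, 5, 5.5, 5.75, 7.
f(4.25) = -9.25, f(4.5) = -9.5, f(5) = -10, f(5.5) = -10.5, f(5.75) = -10.75, f(7) = -12.
Sum = Σ Δu_i · f(u_i).
Sum = -32.625.

-32.625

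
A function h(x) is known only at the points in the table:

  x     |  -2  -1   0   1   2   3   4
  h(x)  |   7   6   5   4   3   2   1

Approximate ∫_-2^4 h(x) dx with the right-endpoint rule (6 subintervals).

Δx = 1.
Sum = 1·[6 + 5 + 4 + 3 + 2 + 1] = 21.

21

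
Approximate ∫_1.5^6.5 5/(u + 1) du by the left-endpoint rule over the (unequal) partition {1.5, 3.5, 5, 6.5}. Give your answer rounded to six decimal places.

6.916667

Subinterval widths: 2, 1.5, 1.5.
Left endpoints: 1.5, 3.5, 5.
f(1.5) = 2, f(3.5) = 10/9, f(5) = 5/6.
Sum = Σ Δu_i · f(u_i).
Sum ≈ 6.916667.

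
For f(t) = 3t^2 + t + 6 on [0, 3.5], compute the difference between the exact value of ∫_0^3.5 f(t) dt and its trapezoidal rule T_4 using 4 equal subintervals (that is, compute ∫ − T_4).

Exact integral: ∫_0^3.5 f(t) dt = 70.
T_4 = 71.33984375.
Error = 70 − 71.33984375 = -1.33984375.

-1.33984375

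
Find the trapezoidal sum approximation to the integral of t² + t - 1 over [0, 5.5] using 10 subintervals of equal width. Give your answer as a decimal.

65.360625

Δt = (5.5 − 0)/10 = 0.55.
f(0) = -1, f(0.55) = -0.1475, f(1.1) = 1.31, f(1.65) = 3.3725, f(2.2) = 6.04, f(2.75) = 9.3125, f(3.3) = 13.19, f(3.85) = 17.6725, f(4.4) = 22.76, f(4.95) = 28.4525, f(5.5) = 34.75.
T_10 = (Δt/2)·[f(t_0) + 2f(t_1) + ... + 2f(t_{9}) + f(t_10)].
Sum = 65.360625.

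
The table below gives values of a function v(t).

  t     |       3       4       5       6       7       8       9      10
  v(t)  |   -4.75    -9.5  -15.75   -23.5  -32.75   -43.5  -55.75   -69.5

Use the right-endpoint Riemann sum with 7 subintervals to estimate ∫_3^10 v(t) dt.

-250.25

Δt = 1.
Sum = 1·[(-9.5) + (-15.75) + (-23.5) + (-32.75) + (-43.5) + (-55.75) + (-69.5)] = -250.25.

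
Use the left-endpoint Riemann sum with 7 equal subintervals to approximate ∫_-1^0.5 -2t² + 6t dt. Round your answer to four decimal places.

Δt = (0.5 − (-1))/7 = 3/14.
Left endpoints: -1, -11/14, -4/7, -5/14, -1/7, 1/14, 2/7.
f(-1) = -8, f(-11/14) = -583/98, f(-4/7) = -200/49, f(-5/14) = -235/98, f(-1/7) = -44/49, f(1/14) = 41/98, f(2/7) = 76/49.
Sum = Δt · [f(-1) + f(-11/14) + f(-4/7) + ...].
Sum ≈ -4.1480.

-4.1480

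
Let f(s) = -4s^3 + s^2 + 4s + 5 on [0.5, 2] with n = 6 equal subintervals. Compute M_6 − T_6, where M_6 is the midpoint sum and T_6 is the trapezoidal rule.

0.328125

M_6 = 1.796875.
T_6 = 1.46875.
M_6 − T_6 = 0.328125.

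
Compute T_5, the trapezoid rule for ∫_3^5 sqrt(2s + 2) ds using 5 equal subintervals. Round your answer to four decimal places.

Δs = (5 − 3)/5 = 0.4.
f(3) ≈ 2.8284, f(3.4) ≈ 2.9665, f(3.8) ≈ 3.0984, f(4.2) ≈ 3.2249, f(4.6) ≈ 3.3466, f(5) ≈ 3.4641.
T_5 = (Δs/2)·[f(s_0) + 2f(s_1) + ... + 2f(s_{4}) + f(s_5)].
Sum ≈ 6.3131.

6.3131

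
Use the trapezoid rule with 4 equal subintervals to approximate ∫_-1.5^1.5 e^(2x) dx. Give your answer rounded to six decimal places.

11.829361

Δx = (1.5 − (-1.5))/4 = 0.75.
f(-1.5) ≈ 0.049787, f(-0.75) ≈ 0.223130, f(0) ≈ 1.000000, f(0.75) ≈ 4.481689, f(1.5) ≈ 20.085537.
T_4 = (Δx/2)·[f(x_0) + 2f(x_1) + 2f(x_2) + 2f(x_3) + f(x_4)].
Sum ≈ 11.829361.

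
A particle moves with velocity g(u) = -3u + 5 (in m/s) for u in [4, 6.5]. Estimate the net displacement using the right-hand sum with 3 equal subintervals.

-30

Δu = (6.5 − 4)/3 = 5/6.
Right endpoints: 29/6, 17/3, 6.5.
g(29/6) = -9.5, g(17/3) = -12, g(6.5) = -14.5.
Sum = Δu · [g(29/6) + g(17/3) + g(6.5)].
Sum = -30.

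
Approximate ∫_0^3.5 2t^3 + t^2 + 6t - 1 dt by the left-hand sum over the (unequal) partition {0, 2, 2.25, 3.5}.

56.1796875

Subinterval widths: 2, 0.25, 1.25.
Left endpoints: 0, 2, 2.25.
f(0) = -1, f(2) = 31, f(2.25) = 40.34375.
Sum = Σ Δt_i · f(t_i).
Sum = 56.1796875.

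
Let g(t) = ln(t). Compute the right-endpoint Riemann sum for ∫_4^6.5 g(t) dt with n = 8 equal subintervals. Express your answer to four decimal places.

Δt = (6.5 − 4)/8 = 0.3125.
Right endpoints: 4.3125, 4.625, 4.9375, 5.25, 5.5625, 5.875, 6.1875, 6.5.
g(4.3125) ≈ 1.4615, g(4.625) ≈ 1.5315, g(4.9375) ≈ 1.5969, g(5.25) ≈ 1.6582, g(5.5625) ≈ 1.7160, g(5.875) ≈ 1.7707, g(6.1875) ≈ 1.8225, g(6.5) ≈ 1.8718.
Sum = Δt · [g(4.3125) + g(4.625) + g(4.9375) + ...].
Sum ≈ 4.1966.

4.1966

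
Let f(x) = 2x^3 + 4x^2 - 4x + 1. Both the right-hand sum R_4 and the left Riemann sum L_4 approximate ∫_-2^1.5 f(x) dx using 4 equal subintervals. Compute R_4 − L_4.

R_4 ≈ 18.58008.
L_4 ≈ 17.04883.
R_4 − L_4 = 1.53125.

1.53125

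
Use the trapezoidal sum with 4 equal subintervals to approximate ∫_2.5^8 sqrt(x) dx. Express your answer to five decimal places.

12.42791

Δx = (8 − 2.5)/4 = 1.375.
f(2.5) ≈ 1.58114, f(3.875) ≈ 1.96850, f(5.25) ≈ 2.29129, f(6.625) ≈ 2.57391, f(8) ≈ 2.82843.
T_4 = (Δx/2)·[f(x_0) + 2f(x_1) + 2f(x_2) + 2f(x_3) + f(x_4)].
Sum ≈ 12.42791.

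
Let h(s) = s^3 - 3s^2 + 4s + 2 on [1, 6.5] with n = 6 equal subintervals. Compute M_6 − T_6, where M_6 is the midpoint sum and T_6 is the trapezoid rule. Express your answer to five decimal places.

M_6 ≈ 262.7133247.
T_6 ≈ 272.2452257.
M_6 − T_6 ≈ -9.53190.

-9.53190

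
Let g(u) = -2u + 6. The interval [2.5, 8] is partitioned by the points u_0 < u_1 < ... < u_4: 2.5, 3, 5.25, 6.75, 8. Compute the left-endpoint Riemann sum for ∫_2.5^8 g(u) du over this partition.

-15.625

Subinterval widths: 0.5, 2.25, 1.5, 1.25.
Left endpoints: 2.5, 3, 5.25, 6.75.
g(2.5) = 1, g(3) = 0, g(5.25) = -4.5, g(6.75) = -7.5.
Sum = Σ Δu_i · g(u_i).
Sum = -15.625.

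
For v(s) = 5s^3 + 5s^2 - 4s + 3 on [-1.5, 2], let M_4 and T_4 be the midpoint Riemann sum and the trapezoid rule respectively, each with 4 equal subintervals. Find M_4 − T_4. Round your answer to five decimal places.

-5.86182

M_4 ≈ 37.6762695.
T_4 ≈ 43.5380859.
M_4 − T_4 ≈ -5.86182.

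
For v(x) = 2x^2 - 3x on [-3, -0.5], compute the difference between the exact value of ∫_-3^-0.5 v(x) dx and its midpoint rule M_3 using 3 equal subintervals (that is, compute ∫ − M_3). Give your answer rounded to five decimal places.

Exact integral: ∫_-3^-0.5 v(x) dx ≈ 31.0416667.
M_3 ≈ 30.7523148.
Error ≈ 31.0416667 − 30.7523148 ≈ 0.28935.

0.28935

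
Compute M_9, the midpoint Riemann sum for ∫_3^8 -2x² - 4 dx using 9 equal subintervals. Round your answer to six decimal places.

-343.076132

Δx = (8 − 3)/9 = 5/9.
Midpoints: 59/18, 23/6, 79/18, 89/18, 5.5, 109/18, 119/18, 43/6, 139/18.
f(59/18) = -4129/162, f(23/6) = -601/18, f(79/18) = -6889/162, f(89/18) = -8569/162, f(5.5) = -64.5, f(109/18) = -12529/162, f(119/18) = -14809/162, f(43/6) = -1921/18, f(139/18) = -19969/162.
Sum = Δx · [f(59/18) + f(23/6) + f(79/18) + ...].
Sum ≈ -343.076132.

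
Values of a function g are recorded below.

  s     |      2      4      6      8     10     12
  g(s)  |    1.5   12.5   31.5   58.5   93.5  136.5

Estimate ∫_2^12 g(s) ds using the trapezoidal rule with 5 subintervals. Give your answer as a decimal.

530

Δs = 2.
T_5 = (2/2)·[1.5 + 2·12.5 + 2·31.5 + 2·58.5 + 2·93.5 + 136.5] = 530.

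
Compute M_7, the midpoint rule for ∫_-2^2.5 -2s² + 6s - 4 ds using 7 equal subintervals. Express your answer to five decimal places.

Δs = (2.5 − (-2))/7 = 9/14.
Midpoints: -47/28, -29/28, -11/28, 0.25, 25/28, 43/28, 61/28.
f(-47/28) = -7725/392, f(-29/28) = -4845/392, f(-11/28) = -2613/392, f(0.25) = -2.625, f(25/28) = -93/392, f(43/28) = 195/392, f(61/28) = -165/392.
Sum = Δs · [f(-47/28) + f(-29/28) + f(-11/28) + ...].
Sum ≈ -26.69005.

-26.69005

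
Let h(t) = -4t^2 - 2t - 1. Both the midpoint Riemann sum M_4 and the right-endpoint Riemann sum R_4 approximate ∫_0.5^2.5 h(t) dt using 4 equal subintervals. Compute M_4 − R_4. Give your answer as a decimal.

7.5

M_4 = -28.5.
R_4 = -36.
M_4 − R_4 = 7.5.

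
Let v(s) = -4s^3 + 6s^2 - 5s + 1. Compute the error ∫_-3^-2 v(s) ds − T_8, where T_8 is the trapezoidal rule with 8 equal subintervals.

Exact integral: ∫_-3^-2 v(s) ds = 116.5.
T_8 = 116.59375.
Error = 116.5 − 116.59375 = -0.09375.

-0.09375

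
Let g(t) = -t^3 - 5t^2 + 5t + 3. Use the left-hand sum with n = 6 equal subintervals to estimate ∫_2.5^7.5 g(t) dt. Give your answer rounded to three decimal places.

-1066.887

Δt = (7.5 − 2.5)/6 = 5/6.
Left endpoints: 2.5, 10/3, 25/6, 5, 35/6, 20/3.
g(2.5) = -31.375, g(10/3) = -1969/27, g(25/6) = -29227/216, g(5) = -222, g(35/6) = -72677/216, g(20/3) = -13019/27.
Sum = Δt · [g(2.5) + g(10/3) + g(25/6) + ...].
Sum ≈ -1066.887.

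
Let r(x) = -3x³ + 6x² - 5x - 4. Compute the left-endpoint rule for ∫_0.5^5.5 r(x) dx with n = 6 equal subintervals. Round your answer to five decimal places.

Δx = (5.5 − 0.5)/6 = 5/6.
Left endpoints: 0.5, 4/3, 13/6, 3, 23/6, 14/3.
r(0.5) = -5.375, r(4/3) = -64/9, r(13/6) = -1237/72, r(3) = -46, r(23/6) = -7487/72, r(14/3) = -1814/9.
Sum = Δx · [r(0.5) + r(4/3) + r(13/6) + ...].
Sum ≈ -317.67361.

-317.67361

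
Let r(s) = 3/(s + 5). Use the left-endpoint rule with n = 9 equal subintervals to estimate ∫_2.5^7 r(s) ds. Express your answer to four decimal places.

Δs = (7 − 2.5)/9 = 0.5.
Left endpoints: 2.5, 3, 3.5, 4, 4.5, 5, 5.5, 6, 6.5.
r(2.5) = 0.4, r(3) = 0.375, r(3.5) = 6/17, r(4) = 1/3, r(4.5) = 6/19, r(5) = 0.3, r(5.5) = 2/7, r(6) = 3/11, r(6.5) = 6/23.
Sum = Δs · [r(2.5) + r(3) + r(3.5) + ...].
Sum ≈ 1.4482.

1.4482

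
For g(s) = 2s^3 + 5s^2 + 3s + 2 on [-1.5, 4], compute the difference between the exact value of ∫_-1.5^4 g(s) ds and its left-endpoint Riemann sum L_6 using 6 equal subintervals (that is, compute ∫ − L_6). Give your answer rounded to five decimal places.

91.20515

Exact integral: ∫_-1.5^4 g(s) ds ≈ 269.3854167.
L_6 ≈ 178.1802662.
Error ≈ 269.3854167 − 178.1802662 ≈ 91.20515.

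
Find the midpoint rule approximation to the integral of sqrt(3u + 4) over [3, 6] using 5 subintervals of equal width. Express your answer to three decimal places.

Δu = (6 − 3)/5 = 0.6.
Midpoints: 3.3, 3.9, 4.5, 5.1, 5.7.
f(3.3) ≈ 3.728, f(3.9) ≈ 3.962, f(4.5) ≈ 4.183, f(5.1) ≈ 4.393, f(5.7) ≈ 4.593.
Sum = Δu · [f(3.3) + f(3.9) + f(4.5) + f(5.1) + f(5.7)].
Sum ≈ 12.516.

12.516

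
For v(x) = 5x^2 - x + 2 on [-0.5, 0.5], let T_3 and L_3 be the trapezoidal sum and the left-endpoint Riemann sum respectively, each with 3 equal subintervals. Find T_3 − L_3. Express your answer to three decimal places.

-0.167

T_3 ≈ 2.50926.
L_3 ≈ 2.67593.
T_3 − L_3 ≈ -0.167.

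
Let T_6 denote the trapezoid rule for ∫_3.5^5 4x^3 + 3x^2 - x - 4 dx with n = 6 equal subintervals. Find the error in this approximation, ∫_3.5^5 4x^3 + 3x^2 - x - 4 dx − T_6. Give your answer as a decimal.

Exact integral: ∫_3.5^5 f(x) dx = 544.6875.
T_6 = 545.53125.
Error = 544.6875 − 545.53125 = -0.84375.

-0.84375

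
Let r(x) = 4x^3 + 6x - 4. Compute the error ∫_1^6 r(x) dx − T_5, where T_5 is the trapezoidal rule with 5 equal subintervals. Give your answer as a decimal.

Exact integral: ∫_1^6 r(x) dx = 1380.
T_5 = 1415.
Error = 1380 − 1415 = -35.

-35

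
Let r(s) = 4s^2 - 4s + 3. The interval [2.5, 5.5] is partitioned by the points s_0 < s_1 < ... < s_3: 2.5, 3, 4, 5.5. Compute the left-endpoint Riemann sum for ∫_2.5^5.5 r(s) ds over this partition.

Subinterval widths: 0.5, 1, 1.5.
Left endpoints: 2.5, 3, 4.
r(2.5) = 18, r(3) = 27, r(4) = 51.
Sum = Σ Δs_i · r(s_i).
Sum = 112.5.

112.5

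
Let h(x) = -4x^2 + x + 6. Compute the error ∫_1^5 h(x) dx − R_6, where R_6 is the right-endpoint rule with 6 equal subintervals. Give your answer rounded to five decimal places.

31.85185

Exact integral: ∫_1^5 h(x) dx ≈ -129.3333333.
R_6 ≈ -161.1851852.
Error ≈ -129.3333333 − (-161.1851852) ≈ 31.85185.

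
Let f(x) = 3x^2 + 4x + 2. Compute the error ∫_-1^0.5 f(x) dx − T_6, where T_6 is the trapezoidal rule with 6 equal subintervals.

-0.046875

Exact integral: ∫_-1^0.5 f(x) dx = 2.625.
T_6 = 2.671875.
Error = 2.625 − 2.671875 = -0.046875.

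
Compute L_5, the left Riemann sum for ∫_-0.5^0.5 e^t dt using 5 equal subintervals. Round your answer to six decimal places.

Δt = (0.5 − (-0.5))/5 = 0.2.
Left endpoints: -0.5, -0.3, -0.1, 0.1, 0.3.
f(-0.5) ≈ 0.606531, f(-0.3) ≈ 0.740818, f(-0.1) ≈ 0.904837, f(0.1) ≈ 1.105171, f(0.3) ≈ 1.349859.
Sum = Δt · [f(-0.5) + f(-0.3) + f(-0.1) + f(0.1) + f(0.3)].
Sum ≈ 0.941443.

0.941443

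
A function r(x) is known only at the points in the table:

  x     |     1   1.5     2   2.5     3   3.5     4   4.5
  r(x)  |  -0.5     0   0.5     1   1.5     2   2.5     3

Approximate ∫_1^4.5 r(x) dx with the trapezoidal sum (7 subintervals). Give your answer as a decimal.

Δx = 0.5.
T_7 = (0.5/2)·[(-0.5) + 2·0 + 2·0.5 + 2·1 + 2·1.5 + 2·2 + 2·2.5 + 3] = 4.375.

4.375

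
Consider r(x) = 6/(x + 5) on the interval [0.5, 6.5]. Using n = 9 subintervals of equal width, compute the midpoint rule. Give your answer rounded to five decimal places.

4.42277

Δx = (6.5 − 0.5)/9 = 2/3.
Midpoints: 5/6, 1.5, 13/6, 17/6, 3.5, 25/6, 29/6, 5.5, 37/6.
r(5/6) = 36/35, r(1.5) = 12/13, r(13/6) = 36/43, r(17/6) = 36/47, r(3.5) = 12/17, r(25/6) = 36/55, r(29/6) = 36/59, r(5.5) = 4/7, r(37/6) = 36/67.
Sum = Δx · [r(5/6) + r(1.5) + r(13/6) + ...].
Sum ≈ 4.42277.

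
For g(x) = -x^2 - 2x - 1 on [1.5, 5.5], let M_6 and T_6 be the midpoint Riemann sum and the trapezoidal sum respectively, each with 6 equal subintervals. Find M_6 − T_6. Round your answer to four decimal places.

0.4444

M_6 ≈ -86.185185.
T_6 ≈ -86.629630.
M_6 − T_6 ≈ 0.4444.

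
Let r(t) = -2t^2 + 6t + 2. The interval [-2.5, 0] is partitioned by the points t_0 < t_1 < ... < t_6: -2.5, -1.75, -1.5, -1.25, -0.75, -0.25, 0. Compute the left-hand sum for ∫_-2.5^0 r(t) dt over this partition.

Subinterval widths: 0.75, 0.25, 0.25, 0.5, 0.5, 0.25.
Left endpoints: -2.5, -1.75, -1.5, -1.25, -0.75, -0.25.
r(-2.5) = -25.5, r(-1.75) = -14.625, r(-1.5) = -11.5, r(-1.25) = -8.625, r(-0.75) = -3.625, r(-0.25) = 0.375.
Sum = Σ Δt_i · r(t_i).
Sum = -31.6875.

-31.6875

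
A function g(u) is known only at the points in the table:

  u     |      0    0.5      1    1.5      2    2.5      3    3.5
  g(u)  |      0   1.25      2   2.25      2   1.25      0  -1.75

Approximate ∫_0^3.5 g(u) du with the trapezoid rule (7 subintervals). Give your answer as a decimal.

Δu = 0.5.
T_7 = (0.5/2)·[0 + 2·1.25 + 2·2 + 2·2.25 + 2·2 + 2·1.25 + 2·0 + (-1.75)] = 3.9375.

3.9375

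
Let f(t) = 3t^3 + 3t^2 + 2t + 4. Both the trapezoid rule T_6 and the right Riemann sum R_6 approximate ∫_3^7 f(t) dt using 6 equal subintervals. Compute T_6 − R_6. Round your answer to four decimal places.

T_6 ≈ 2126.222222.
R_6 ≈ 2484.888889.
T_6 − R_6 ≈ -358.6667.

-358.6667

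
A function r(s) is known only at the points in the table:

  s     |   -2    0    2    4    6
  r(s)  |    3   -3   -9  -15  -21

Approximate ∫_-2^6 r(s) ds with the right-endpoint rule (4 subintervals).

-96

Δs = 2.
Sum = 2·[(-3) + (-9) + (-15) + (-21)] = -96.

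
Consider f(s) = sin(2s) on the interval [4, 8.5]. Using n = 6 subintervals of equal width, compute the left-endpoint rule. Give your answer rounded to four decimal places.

Δs = (8.5 − 4)/6 = 0.75.
Left endpoints: 4, 4.75, 5.5, 6.25, 7, 7.75.
f(4) ≈ 0.9894, f(4.75) ≈ -0.0752, f(5.5) ≈ -1.0000, f(6.25) ≈ -0.0663, f(7) ≈ 0.9906, f(7.75) ≈ 0.2065.
Sum = Δs · [f(4) + f(4.75) + f(5.5) + ...].
Sum ≈ 0.7837.

0.7837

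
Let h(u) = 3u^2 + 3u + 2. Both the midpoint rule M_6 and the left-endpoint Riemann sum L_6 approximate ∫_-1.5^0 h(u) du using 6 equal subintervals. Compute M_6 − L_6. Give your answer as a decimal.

-0.3515625

M_6 = 2.9765625.
L_6 = 3.328125.
M_6 − L_6 = -0.3515625.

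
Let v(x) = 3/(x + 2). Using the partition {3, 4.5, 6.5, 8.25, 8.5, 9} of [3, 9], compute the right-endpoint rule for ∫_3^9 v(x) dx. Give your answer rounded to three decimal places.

Subinterval widths: 1.5, 2, 1.75, 0.25, 0.5.
Right endpoints: 4.5, 6.5, 8.25, 8.5, 9.
v(4.5) = 6/13, v(6.5) = 6/17, v(8.25) = 12/41, v(8.5) = 2/7, v(9) = 3/11.
Sum = Σ Δx_i · v(x_i).
Sum ≈ 2.118.

2.118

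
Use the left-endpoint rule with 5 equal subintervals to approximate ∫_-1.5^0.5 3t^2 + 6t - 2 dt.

-7.54

Δt = (0.5 − (-1.5))/5 = 0.4.
Left endpoints: -1.5, -1.1, -0.7, -0.3, 0.1.
f(-1.5) = -4.25, f(-1.1) = -4.97, f(-0.7) = -4.73, f(-0.3) = -3.53, f(0.1) = -1.37.
Sum = Δt · [f(-1.5) + f(-1.1) + f(-0.7) + f(-0.3) + f(0.1)].
Sum = -7.54.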